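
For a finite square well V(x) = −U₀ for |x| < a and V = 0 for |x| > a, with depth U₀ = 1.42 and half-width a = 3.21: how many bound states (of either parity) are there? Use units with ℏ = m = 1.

The dimensionless depth is z₀ = a√(2mU₀)/ℏ = 3.21 × √(2.840) = 5.410.
The even/odd transcendental equations gain one root per π/2 in z₀, giving N = 1 + ⌊2z₀/π⌋ = 1 + ⌊3.444⌋ = 4.

N = 4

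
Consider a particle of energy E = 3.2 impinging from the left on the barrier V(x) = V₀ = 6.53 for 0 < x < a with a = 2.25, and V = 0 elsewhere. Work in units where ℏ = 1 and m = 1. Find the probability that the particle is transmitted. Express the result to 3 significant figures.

T = 0.0000362

Since E < V₀ the interior solution is evanescent with decay constant κ = √(2m(V₀ − E))/ℏ = 2.581.
κa = 5.807, sinh(κa) = 166.2.
Matching ψ, ψ′ at both faces gives T = [1 + V₀² sinh²(κa) / (4E(V₀ − E))]⁻¹ = 1/27650 = 0.0000362.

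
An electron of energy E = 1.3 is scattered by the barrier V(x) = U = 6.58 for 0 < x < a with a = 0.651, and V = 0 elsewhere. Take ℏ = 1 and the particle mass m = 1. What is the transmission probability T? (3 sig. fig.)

T = 0.0366

Since E < U the interior solution is evanescent with decay constant κ = √(2m(U − E))/ℏ = 3.250.
κa = 2.115, sinh(κa) = 4.087.
The exact tunnelling result is T⁻¹ = 1 + U² sinh²(κa) / [4E(U − E)] = 27.34, so T = 0.0366.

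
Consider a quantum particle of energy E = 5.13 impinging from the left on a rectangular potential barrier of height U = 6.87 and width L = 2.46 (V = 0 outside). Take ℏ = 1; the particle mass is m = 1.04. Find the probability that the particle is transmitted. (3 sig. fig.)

T = 0.000261

E < U: inside the barrier ψ ∝ e^{±κx} with κ = √(2m(U − E))/ℏ = 1.902.
κL = 4.680, sinh(κL) = 53.88.
Matching ψ, ψ′ at both faces gives T = [1 + U² sinh²(κL) / (4E(U − E))]⁻¹ = 1/3838 = 0.000261.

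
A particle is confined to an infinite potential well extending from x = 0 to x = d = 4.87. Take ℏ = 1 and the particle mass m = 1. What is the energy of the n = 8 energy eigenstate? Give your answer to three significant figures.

E = 13.3

The infinite-well eigenfunctions ψ_n = √(2/d) sin(nπx/d) vanish at both walls, giving E_n = n²π²ℏ²/(2md²).
E_8 = 8² × π² / (2 × 1 × 4.87²) = 13.32.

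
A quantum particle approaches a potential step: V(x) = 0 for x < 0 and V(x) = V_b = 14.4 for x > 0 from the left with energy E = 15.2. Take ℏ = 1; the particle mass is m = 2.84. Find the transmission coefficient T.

T = 0.607

On each side the TISE gives plane waves with k = √(2m(E − V))/ℏ: k₁ = √(2·2.84·15.2) = 9.292, k₂ = √(2·2.84·0.8) = 2.132.
Matching ψ and ψ′ at x = 0 gives r = (k₁ − k₂)/(k₁ + k₂), so R = r² = 0.3929 and T = 1 − R = 0.6071.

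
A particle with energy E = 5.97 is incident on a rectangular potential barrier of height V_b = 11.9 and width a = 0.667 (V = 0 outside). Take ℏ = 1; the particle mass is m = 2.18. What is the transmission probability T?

E < V_b: inside the barrier ψ ∝ e^{±κx} with κ = √(2m(V_b − E))/ℏ = 5.085.
κa = 3.392, sinh(κa) = 14.84.
Matching ψ, ψ′ at both faces gives T = [1 + V_b² sinh²(κa) / (4E(V_b − E))]⁻¹ = 1/221.2 = 0.00452.

T = 0.00452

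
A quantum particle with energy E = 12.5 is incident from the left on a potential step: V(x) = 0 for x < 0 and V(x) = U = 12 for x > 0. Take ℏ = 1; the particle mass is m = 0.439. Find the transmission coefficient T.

On each side the TISE gives plane waves with k = √(2m(E − V))/ℏ: k₁ = √(2·0.439·12.5) = 3.313, k₂ = √(2·0.439·0.5) = 0.6626.
Continuity of ψ and ψ′ at the step yields the reflection amplitude r = (k₁ − k₂)/(k₁ + k₂) = 0.6667; thus R = |r|² = 0.4444, T = 0.5556.

T = 0.556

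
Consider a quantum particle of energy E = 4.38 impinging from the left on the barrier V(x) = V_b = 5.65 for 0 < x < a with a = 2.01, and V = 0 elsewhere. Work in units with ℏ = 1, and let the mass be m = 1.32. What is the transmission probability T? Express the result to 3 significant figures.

T = 0.00177

E < V_b: inside the barrier ψ ∝ e^{±κx} with κ = √(2m(V_b − E))/ℏ = 1.831.
κa = 3.680, sinh(κa) = 19.82.
Matching ψ, ψ′ at both faces gives T = [1 + V_b² sinh²(κa) / (4E(V_b − E))]⁻¹ = 1/564.6 = 0.00177.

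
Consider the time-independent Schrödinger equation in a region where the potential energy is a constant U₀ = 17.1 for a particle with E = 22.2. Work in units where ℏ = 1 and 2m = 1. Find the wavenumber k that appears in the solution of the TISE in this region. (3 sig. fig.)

With E > U₀ the solution is oscillatory, ψ ∝ e^{±ikx} with k = √(2m(E − U₀))/ℏ.
k = √(2 × 0.5 × 5.1) = 2.258.

k = 2.26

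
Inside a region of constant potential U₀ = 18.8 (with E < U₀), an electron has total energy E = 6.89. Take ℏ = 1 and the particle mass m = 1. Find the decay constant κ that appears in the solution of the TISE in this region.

Since E < U₀ the TISE in this region is ψ'' = κ²ψ with κ = √(2m(U₀ − E))/ℏ.
κ = √(2 × 1 × 11.91) = 4.881.

κ = 4.88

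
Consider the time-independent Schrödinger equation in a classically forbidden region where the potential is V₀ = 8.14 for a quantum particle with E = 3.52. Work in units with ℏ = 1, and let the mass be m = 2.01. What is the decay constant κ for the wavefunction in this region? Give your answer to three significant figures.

κ = 4.31

Since E < V₀ the TISE in this region is ψ'' = κ²ψ with κ = √(2m(V₀ − E))/ℏ.
κ = √(2 × 2.01 × 4.62) = 4.310.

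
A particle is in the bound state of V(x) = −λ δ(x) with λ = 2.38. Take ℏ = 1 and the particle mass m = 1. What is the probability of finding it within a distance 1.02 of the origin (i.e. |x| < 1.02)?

The normalised bound state is ψ = √κ e^{−κ|x|} with κ = mλ/ℏ² = 2.380.
P(|x| < d) = ∫_{−d}^{d} κ e^{−2κ|x|} dx = 1 − e^{−2κd} = 1 − e^{−4.855} = 0.9922.

P = 0.992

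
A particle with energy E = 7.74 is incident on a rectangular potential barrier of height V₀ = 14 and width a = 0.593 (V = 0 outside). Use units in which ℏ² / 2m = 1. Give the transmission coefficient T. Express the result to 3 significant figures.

E < V₀: inside the barrier ψ ∝ e^{±κx} with κ = √(2m(V₀ − E))/ℏ = 2.502.
κa = 1.484, sinh(κa) = 2.091.
The exact tunnelling result is T⁻¹ = 1 + V₀² sinh²(κa) / [4E(V₀ − E)] = 5.422, so T = 0.184.

T = 0.184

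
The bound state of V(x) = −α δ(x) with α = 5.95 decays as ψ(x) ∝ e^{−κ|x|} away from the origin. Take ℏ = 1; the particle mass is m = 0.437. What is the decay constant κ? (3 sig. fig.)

κ = 2.60

Integrating the TISE across x = 0 gives the cusp condition ψ'(0⁺) − ψ'(0⁻) = −(2mα/ℏ²)ψ(0).
With ψ ∝ e^{−κ|x|} this yields −2κ = −2mα/ℏ², so κ = mα/ℏ² = 2.600.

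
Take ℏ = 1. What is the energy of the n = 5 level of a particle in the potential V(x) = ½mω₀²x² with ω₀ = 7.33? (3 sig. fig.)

The oscillator eigenvalues are E_n = ℏω₀(n + ½), so E_5 = 7.33 × 5.5 = 40.32.

E = 40.3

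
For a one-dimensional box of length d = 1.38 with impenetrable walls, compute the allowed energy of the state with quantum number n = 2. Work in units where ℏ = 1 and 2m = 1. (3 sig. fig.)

Requiring ψ(0) = ψ(d) = 0 quantises k = nπ/d, hence E_n = ℏ²k²/2m = n²π²ℏ²/(2md²).
E_2 = 2² × π² / (2 × 0.5 × 1.38²) = 20.73.

E = 20.7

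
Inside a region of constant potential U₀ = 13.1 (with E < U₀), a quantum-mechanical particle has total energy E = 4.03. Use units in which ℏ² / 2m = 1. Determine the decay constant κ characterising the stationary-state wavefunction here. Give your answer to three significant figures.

κ = 3.01

Since E < U₀ the TISE in this region is ψ'' = κ²ψ with κ = √(2m(U₀ − E))/ℏ.
κ = √(2 × 0.5 × 9.07) = 3.012.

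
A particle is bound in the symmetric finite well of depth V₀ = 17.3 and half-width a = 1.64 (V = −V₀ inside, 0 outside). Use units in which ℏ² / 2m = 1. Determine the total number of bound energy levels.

N = 5

The dimensionless depth is z₀ = a√(2mV₀)/ℏ = 1.64 × √(17.30) = 6.821.
The even/odd transcendental equations gain one root per π/2 in z₀, giving N = 1 + ⌊2z₀/π⌋ = 1 + ⌊4.343⌋ = 5.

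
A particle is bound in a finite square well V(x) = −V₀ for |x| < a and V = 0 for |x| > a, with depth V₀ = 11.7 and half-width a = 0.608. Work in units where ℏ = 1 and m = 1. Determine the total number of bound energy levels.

The dimensionless depth is z₀ = a√(2mV₀)/ℏ = 0.608 × √(23.40) = 2.941.
A new bound state (alternating even/odd) appears each time z₀ passes a multiple of π/2, so N = ⌊2z₀/π⌋ + 1 = ⌊1.872⌋ + 1 = 2.

N = 2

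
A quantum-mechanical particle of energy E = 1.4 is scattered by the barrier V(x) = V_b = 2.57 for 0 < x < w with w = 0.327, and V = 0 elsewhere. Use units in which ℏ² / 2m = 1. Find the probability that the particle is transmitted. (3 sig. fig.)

Since E < V_b the interior solution is evanescent with decay constant κ = √(2m(V_b − E))/ℏ = 1.082.
κw = 0.3537, sinh(κw) = 0.3611.
Matching ψ, ψ′ at both faces gives T = [1 + V_b² sinh²(κw) / (4E(V_b − E))]⁻¹ = 1/1.131 = 0.884.

T = 0.884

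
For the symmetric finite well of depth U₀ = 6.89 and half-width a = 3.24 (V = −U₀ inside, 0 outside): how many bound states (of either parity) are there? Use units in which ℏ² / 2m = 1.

N = 6

The dimensionless depth is z₀ = a√(2mU₀)/ℏ = 3.24 × √(6.890) = 8.505.
The even/odd transcendental equations gain one root per π/2 in z₀, giving N = 1 + ⌊2z₀/π⌋ = 1 + ⌊5.414⌋ = 6.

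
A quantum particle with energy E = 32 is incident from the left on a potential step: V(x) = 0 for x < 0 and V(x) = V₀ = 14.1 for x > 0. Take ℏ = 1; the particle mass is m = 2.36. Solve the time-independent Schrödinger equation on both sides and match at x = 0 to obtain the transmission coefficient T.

T = 0.979

The wavenumbers are k₁ = √(2mE)/ℏ = 12.29 on the left and k₂ = √(2m(E − V₀))/ℏ = 9.192 on the right.
Continuity of ψ and ψ′ at the step yields the reflection amplitude r = (k₁ − k₂)/(k₁ + k₂) = 0.1442; thus R = |r|² = 0.02080, T = 0.9792.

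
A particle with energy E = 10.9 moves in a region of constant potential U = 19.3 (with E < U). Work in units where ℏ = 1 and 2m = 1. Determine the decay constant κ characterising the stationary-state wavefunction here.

κ = 2.90

Since E < U the TISE in this region is ψ'' = κ²ψ with κ = √(2m(U − E))/ℏ.
κ = √(2 × 0.5 × 8.4) = 2.898.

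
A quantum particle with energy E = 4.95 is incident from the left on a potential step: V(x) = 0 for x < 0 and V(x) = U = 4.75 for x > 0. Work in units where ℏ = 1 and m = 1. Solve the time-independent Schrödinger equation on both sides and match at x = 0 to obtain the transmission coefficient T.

The wavenumbers are k₁ = √(2mE)/ℏ = 3.146 on the left and k₂ = √(2m(E − U))/ℏ = 0.6325 on the right.
Matching ψ and ψ′ at x = 0 gives r = (k₁ − k₂)/(k₁ + k₂), so R = r² = 0.4426 and T = 1 − R = 0.5574.

T = 0.557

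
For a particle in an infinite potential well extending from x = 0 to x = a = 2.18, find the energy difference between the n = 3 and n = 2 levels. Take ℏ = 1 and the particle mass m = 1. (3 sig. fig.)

E_n = n²π²ℏ²/(2ma²), so ΔE = (3² − 2²) π²ℏ²/(2ma²).
ΔE = 5 × π² / (2 × 1 × 2.18²) = 5.192.

ΔE = 5.19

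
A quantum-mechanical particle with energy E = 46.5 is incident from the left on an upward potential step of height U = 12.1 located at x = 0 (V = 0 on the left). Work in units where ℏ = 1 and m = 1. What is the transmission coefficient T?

On each side the TISE gives plane waves with k = √(2m(E − V))/ℏ: k₁ = √(2·1·46.5) = 9.644, k₂ = √(2·1·34.4) = 8.295.
Matching ψ and ψ′ at x = 0 gives r = (k₁ − k₂)/(k₁ + k₂), so R = r² = 0.005656 and T = 1 − R = 0.9943.

T = 0.994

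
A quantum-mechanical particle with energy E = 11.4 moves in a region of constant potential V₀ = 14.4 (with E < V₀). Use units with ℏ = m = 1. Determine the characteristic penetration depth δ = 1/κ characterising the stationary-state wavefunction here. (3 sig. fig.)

δ = 0.408

Since E < V₀ the TISE in this region is ψ'' = κ²ψ with κ = √(2m(V₀ − E))/ℏ.
κ = √(2 × 1 × 3) = 2.449. The penetration depth is δ = 1/κ = 0.408.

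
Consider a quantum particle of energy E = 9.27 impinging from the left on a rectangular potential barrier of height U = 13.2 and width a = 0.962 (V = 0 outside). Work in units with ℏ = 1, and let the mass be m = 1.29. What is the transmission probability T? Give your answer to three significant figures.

T = 0.00729

E < U: inside the barrier ψ ∝ e^{±κx} with κ = √(2m(U − E))/ℏ = 3.184.
κa = 3.063, sinh(κa) = 10.68.
Matching ψ, ψ′ at both faces gives T = [1 + U² sinh²(κa) / (4E(U − E))]⁻¹ = 1/137.3 = 0.00729.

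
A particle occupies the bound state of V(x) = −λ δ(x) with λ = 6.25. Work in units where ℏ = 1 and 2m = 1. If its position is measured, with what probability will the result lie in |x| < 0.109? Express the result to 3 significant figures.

P = 0.494

The normalised bound state is ψ = √κ e^{−κ|x|} with κ = mλ/ℏ² = 3.125.
P(|x| < d) = ∫_{−d}^{d} κ e^{−2κ|x|} dx = 1 − e^{−2κd} = 1 − e^{−0.6813} = 0.4940.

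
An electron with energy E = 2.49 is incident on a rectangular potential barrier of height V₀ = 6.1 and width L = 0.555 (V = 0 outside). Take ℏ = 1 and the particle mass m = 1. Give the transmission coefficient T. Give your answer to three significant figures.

E < V₀: inside the barrier ψ ∝ e^{±κx} with κ = √(2m(V₀ − E))/ℏ = 2.687.
κL = 1.491, sinh(κL) = 2.109.
The exact tunnelling result is T⁻¹ = 1 + V₀² sinh²(κL) / [4E(V₀ − E)] = 5.602, so T = 0.178.

T = 0.178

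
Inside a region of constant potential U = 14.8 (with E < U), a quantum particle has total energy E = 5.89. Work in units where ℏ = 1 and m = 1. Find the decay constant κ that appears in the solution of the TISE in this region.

κ = 4.22

Since E < U the TISE in this region is ψ'' = κ²ψ with κ = √(2m(U − E))/ℏ.
κ = √(2 × 1 × 8.91) = 4.221.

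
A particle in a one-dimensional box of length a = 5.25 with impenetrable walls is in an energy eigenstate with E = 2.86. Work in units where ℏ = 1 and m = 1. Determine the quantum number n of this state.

n = 4

For an infinite well E_n = n²π²ℏ²/(2ma²), so n = (a/πℏ)√(2mE).
n = (5.25/π) × √(2 × 1 × 2.86) = 3.997 → n = 4.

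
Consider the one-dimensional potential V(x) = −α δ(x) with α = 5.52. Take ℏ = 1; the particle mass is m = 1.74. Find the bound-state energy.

The bound state is ψ(x) = √κ e^{−κ|x|}. The derivative jump ψ'(0⁺) − ψ'(0⁻) = −(2mα/ℏ²)ψ(0) fixes κ = mα/ℏ² = 9.605.
Then E = −ℏ²κ²/(2m) = −mα²/(2ℏ²) = -26.51.

E = -26.5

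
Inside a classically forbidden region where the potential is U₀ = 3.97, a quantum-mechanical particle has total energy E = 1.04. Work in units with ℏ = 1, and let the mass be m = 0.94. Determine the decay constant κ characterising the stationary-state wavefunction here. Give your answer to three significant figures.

κ = 2.35

Since E < U₀ the TISE in this region is ψ'' = κ²ψ with κ = √(2m(U₀ − E))/ℏ.
κ = √(2 × 0.94 × 2.93) = 2.347.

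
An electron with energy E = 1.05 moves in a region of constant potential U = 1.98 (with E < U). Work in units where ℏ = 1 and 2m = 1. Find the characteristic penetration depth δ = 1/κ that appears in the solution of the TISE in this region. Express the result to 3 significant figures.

δ = 1.04

Since E < U the TISE in this region is ψ'' = κ²ψ with κ = √(2m(U − E))/ℏ.
κ = √(2 × 0.5 × 0.93) = 0.9644. The penetration depth is δ = 1/κ = 1.04.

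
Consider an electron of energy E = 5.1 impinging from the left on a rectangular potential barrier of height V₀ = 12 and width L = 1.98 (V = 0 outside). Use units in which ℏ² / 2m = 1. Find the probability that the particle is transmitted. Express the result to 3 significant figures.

Since E < V₀ the interior solution is evanescent with decay constant κ = √(2m(V₀ − E))/ℏ = 2.627.
κL = 5.201, sinh(κL) = 90.73.
Matching ψ, ψ′ at both faces gives T = [1 + V₀² sinh²(κL) / (4E(V₀ − E))]⁻¹ = 1/8422 = 0.000119.

T = 0.000119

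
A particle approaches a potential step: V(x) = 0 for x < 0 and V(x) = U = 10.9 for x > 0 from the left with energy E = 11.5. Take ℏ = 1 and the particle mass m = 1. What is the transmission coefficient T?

On each side the TISE gives plane waves with k = √(2m(E − V))/ℏ: k₁ = √(2·1·11.5) = 4.796, k₂ = √(2·1·0.6) = 1.095.
Continuity of ψ and ψ′ at the step yields the reflection amplitude r = (k₁ − k₂)/(k₁ + k₂) = 0.6281; thus R = |r|² = 0.3945, T = 0.6055.

T = 0.605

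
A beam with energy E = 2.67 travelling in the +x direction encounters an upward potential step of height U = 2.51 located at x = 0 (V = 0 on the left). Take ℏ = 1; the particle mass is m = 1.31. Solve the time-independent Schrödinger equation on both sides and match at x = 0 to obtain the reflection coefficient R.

The wavenumbers are k₁ = √(2mE)/ℏ = 2.645 on the left and k₂ = √(2m(E − U))/ℏ = 0.6475 on the right.
Continuity of ψ and ψ′ at the step yields the reflection amplitude r = (k₁ − k₂)/(k₁ + k₂) = 0.6067; thus R = |r|² = 0.3681, T = 0.6319.

R = 0.368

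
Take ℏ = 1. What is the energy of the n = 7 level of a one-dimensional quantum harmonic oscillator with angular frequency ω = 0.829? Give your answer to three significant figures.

E = 6.22

The oscillator eigenvalues are E_n = ℏω(n + ½), so E_7 = 0.829 × 7.5 = 6.218.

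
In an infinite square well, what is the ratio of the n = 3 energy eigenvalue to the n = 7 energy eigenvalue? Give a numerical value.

0.183673

E_n = n²π²ℏ²/(2mL²) so the ratio is n₂²/n₁² = 9/49 = 0.183673.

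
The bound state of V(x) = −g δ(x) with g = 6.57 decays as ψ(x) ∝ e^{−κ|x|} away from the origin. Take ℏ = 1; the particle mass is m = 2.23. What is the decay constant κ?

Integrate −(ℏ²/2m)ψ'' − gδ(x)ψ = Eψ from −ε to +ε: the ψ'' term gives ψ'(0⁺) − ψ'(0⁻) and the δ term gives −(2mg/ℏ²)ψ(0).
With ψ ∝ e^{−κ|x|} this yields −2κ = −2mg/ℏ², so κ = mg/ℏ² = 14.65.

κ = 14.7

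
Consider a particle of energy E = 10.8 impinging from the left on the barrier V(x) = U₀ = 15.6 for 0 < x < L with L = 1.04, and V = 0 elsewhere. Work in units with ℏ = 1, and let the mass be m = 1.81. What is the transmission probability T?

E < U₀: inside the barrier ψ ∝ e^{±κx} with κ = √(2m(U₀ − E))/ℏ = 4.168.
κL = 4.335, sinh(κL) = 38.16.
Matching ψ, ψ′ at both faces gives T = [1 + U₀² sinh²(κL) / (4E(U₀ − E))]⁻¹ = 1/1710 = 0.000585.

T = 0.000585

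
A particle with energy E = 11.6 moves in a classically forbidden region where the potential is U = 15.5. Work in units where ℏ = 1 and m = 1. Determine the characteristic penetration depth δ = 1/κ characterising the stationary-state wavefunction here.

δ = 0.358

Since E < U the TISE in this region is ψ'' = κ²ψ with κ = √(2m(U − E))/ℏ.
κ = √(2 × 1 × 3.9) = 2.793. The penetration depth is δ = 1/κ = 0.358.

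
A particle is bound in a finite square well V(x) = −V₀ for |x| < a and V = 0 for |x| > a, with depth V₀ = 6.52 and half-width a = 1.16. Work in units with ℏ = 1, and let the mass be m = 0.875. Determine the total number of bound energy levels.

N = 3

The dimensionless depth is z₀ = a√(2mV₀)/ℏ = 1.16 × √(11.41) = 3.918.
The even/odd transcendental equations gain one root per π/2 in z₀, giving N = 1 + ⌊2z₀/π⌋ = 1 + ⌊2.494⌋ = 3.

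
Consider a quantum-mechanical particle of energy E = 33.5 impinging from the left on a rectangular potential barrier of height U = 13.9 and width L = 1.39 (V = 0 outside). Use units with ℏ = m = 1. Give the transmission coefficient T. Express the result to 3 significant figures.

E > U: inside the barrier k₂ = √(2m(E − U))/ℏ = 6.261, k₂L = 8.703.
Matching at both interfaces gives T⁻¹ = 1 + U² sin²(k₂L) / [4E(E − U)] = 1.032, hence T = 0.969.

T = 0.969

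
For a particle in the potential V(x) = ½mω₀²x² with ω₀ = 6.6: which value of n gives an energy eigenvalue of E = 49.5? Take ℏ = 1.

Invert E_n = (n + ½)ℏω₀: n = E/ℏω₀ − ½ = 7.000, so n = 7.

n = 7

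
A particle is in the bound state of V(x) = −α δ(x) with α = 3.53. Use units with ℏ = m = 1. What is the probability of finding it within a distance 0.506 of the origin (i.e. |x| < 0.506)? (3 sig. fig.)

The normalised bound state is ψ = √κ e^{−κ|x|} with κ = mα/ℏ² = 3.530.
P(|x| < d) = ∫_{−d}^{d} κ e^{−2κ|x|} dx = 1 − e^{−2κd} = 1 − e^{−3.572} = 0.9719.

P = 0.972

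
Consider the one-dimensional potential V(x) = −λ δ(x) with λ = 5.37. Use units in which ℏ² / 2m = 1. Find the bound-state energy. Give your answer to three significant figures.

The bound state is ψ(x) = √κ e^{−κ|x|}. The derivative jump ψ'(0⁺) − ψ'(0⁻) = −(2mλ/ℏ²)ψ(0) fixes κ = mλ/ℏ² = 2.685.
Then E = −ℏ²κ²/(2m) = −mλ²/(2ℏ²) = -7.209.

E = -7.21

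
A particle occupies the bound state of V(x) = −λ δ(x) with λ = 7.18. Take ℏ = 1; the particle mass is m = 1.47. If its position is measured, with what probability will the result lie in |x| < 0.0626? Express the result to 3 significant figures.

The normalised bound state is ψ = √κ e^{−κ|x|} with κ = mλ/ℏ² = 10.55.
P(|x| < d) = ∫_{−d}^{d} κ e^{−2κ|x|} dx = 1 − e^{−2κd} = 1 − e^{−1.321} = 0.7332.

P = 0.733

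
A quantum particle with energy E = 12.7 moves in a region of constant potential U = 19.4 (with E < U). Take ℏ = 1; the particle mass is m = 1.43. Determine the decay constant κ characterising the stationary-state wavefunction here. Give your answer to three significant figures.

κ = 4.38

Since E < U the TISE in this region is ψ'' = κ²ψ with κ = √(2m(U − E))/ℏ.
κ = √(2 × 1.43 × 6.7) = 4.377.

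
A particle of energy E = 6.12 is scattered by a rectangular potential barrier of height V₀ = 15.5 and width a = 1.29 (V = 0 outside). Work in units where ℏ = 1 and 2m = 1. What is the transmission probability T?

E < V₀: inside the barrier ψ ∝ e^{±κx} with κ = √(2m(V₀ − E))/ℏ = 3.063.
κa = 3.951, sinh(κa) = 25.98.
Matching ψ, ψ′ at both faces gives T = [1 + V₀² sinh²(κa) / (4E(V₀ − E))]⁻¹ = 1/707.2 = 0.00141.

T = 0.00141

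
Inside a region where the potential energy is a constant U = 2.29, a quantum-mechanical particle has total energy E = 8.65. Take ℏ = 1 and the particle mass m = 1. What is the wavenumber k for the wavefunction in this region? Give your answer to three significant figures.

k = 3.57

With E > U the solution is oscillatory, ψ ∝ e^{±ikx} with k = √(2m(E − U))/ℏ.
k = √(2 × 1 × 6.36) = 3.567.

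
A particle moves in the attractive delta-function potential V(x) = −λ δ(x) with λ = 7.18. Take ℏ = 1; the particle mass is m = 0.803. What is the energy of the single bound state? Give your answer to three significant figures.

For x ≠ 0 the bound state is ψ ∝ e^{−κ|x|}; integrating the TISE across the delta gives the cusp condition 2κ = 2mλ/ℏ², so κ = 5.766.
Then E = −ℏ²κ²/(2m) = −mλ²/(2ℏ²) = -20.70.

E = -20.7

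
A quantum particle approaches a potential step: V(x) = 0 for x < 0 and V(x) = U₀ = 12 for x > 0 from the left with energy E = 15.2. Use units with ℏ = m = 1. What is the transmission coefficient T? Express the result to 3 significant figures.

On each side the TISE gives plane waves with k = √(2m(E − V))/ℏ: k₁ = √(2·1·15.2) = 5.514, k₂ = √(2·1·3.2) = 2.530.
Matching ψ and ψ′ at x = 0 gives r = (k₁ − k₂)/(k₁ + k₂), so R = r² = 0.1376 and T = 1 − R = 0.8624.

T = 0.862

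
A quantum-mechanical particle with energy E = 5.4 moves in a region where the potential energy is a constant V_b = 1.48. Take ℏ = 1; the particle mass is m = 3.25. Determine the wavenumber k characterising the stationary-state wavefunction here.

k = 5.05

With E > V_b the solution is oscillatory, ψ ∝ e^{±ikx} with k = √(2m(E − V_b))/ℏ.
k = √(2 × 3.25 × 3.92) = 5.048.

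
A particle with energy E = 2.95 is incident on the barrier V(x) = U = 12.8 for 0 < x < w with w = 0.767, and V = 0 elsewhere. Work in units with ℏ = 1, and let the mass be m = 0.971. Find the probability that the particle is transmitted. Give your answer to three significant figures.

E < U: inside the barrier ψ ∝ e^{±κx} with κ = √(2m(U − E))/ℏ = 4.374.
κw = 3.355, sinh(κw) = 14.30.
Matching ψ, ψ′ at both faces gives T = [1 + U² sinh²(κw) / (4E(U − E))]⁻¹ = 1/289.2 = 0.00346.

T = 0.00346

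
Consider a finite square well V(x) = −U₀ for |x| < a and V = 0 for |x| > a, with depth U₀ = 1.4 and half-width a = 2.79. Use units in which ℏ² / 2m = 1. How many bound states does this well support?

N = 3

Define the well-strength parameter z₀ = (a/ℏ)√(2mU₀) = 2.79 × √(2·0.5·1.4) = 3.301.
The even/odd transcendental equations gain one root per π/2 in z₀, giving N = 1 + ⌊2z₀/π⌋ = 1 + ⌊2.102⌋ = 3.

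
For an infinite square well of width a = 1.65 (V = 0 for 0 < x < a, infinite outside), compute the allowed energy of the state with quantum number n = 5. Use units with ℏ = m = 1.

Requiring ψ(0) = ψ(a) = 0 quantises k = nπ/a, hence E_n = ℏ²k²/2m = n²π²ℏ²/(2ma²).
E_5 = 5² × π² / (2 × 1 × 1.65²) = 45.31.

E = 45.3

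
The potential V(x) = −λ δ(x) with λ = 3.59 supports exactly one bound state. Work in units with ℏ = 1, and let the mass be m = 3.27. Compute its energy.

E = -21.1

For x ≠ 0 the bound state is ψ ∝ e^{−κ|x|}; integrating the TISE across the delta gives the cusp condition 2κ = 2mλ/ℏ², so κ = 11.74.
Then E = −ℏ²κ²/(2m) = −mλ²/(2ℏ²) = -21.07.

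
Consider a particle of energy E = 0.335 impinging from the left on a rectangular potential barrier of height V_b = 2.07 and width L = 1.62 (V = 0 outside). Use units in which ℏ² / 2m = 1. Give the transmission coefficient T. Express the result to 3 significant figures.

E < V_b: inside the barrier ψ ∝ e^{±κx} with κ = √(2m(V_b − E))/ℏ = 1.317.
κL = 2.134, sinh(κL) = 4.164.
Matching ψ, ψ′ at both faces gives T = [1 + V_b² sinh²(κL) / (4E(V_b − E))]⁻¹ = 1/32.96 = 0.0303.

T = 0.0303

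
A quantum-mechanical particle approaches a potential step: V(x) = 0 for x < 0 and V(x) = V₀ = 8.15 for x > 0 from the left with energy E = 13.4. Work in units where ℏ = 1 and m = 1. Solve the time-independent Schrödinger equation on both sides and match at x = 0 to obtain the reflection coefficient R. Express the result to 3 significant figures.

R = 0.0529

On each side the TISE gives plane waves with k = √(2m(E − V))/ℏ: k₁ = √(2·1·13.4) = 5.177, k₂ = √(2·1·5.25) = 3.240.
Continuity of ψ and ψ′ at the step yields the reflection amplitude r = (k₁ − k₂)/(k₁ + k₂) = 0.2301; thus R = |r|² = 0.05293, T = 0.9471.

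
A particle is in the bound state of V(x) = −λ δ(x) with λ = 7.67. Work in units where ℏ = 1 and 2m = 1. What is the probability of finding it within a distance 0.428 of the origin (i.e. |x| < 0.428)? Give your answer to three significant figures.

The normalised bound state is ψ = √κ e^{−κ|x|} with κ = mλ/ℏ² = 3.835.
P(|x| < d) = ∫_{−d}^{d} κ e^{−2κ|x|} dx = 1 − e^{−2κd} = 1 − e^{−3.283} = 0.9625.

P = 0.962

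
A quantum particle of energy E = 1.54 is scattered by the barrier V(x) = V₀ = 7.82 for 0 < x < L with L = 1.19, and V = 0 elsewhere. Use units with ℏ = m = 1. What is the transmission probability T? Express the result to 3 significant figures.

T = 0.000550

E < V₀: inside the barrier ψ ∝ e^{±κx} with κ = √(2m(V₀ − E))/ℏ = 3.544.
κL = 4.217, sinh(κL) = 33.92.
The exact tunnelling result is T⁻¹ = 1 + V₀² sinh²(κL) / [4E(V₀ − E)] = 1820, so T = 0.000550.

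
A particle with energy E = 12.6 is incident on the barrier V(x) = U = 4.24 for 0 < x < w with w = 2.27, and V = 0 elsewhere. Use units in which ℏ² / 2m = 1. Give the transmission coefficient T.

T = 0.997

E > U: inside the barrier k₂ = √(2m(E − U))/ℏ = 2.891, k₂w = 6.563.
T = [1 + U² sin²(k₂w) / (4E(E − U))]⁻¹ = 1/1.003 = 0.997.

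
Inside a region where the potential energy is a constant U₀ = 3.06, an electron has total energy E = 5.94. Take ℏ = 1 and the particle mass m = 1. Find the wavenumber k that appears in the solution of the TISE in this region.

With E > U₀ the solution is oscillatory, ψ ∝ e^{±ikx} with k = √(2m(E − U₀))/ℏ.
k = √(2 × 1 × 2.88) = 2.400.

k = 2.40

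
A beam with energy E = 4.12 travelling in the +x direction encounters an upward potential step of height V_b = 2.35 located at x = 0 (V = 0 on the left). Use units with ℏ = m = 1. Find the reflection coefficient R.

R = 0.0433

The wavenumbers are k₁ = √(2mE)/ℏ = 2.871 on the left and k₂ = √(2m(E − V_b))/ℏ = 1.881 on the right.
Matching ψ and ψ′ at x = 0 gives r = (k₁ − k₂)/(k₁ + k₂), so R = r² = 0.04332 and T = 1 − R = 0.9567.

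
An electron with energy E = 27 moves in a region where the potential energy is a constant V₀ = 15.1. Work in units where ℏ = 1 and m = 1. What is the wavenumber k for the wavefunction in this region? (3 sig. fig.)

With E > V₀ the solution is oscillatory, ψ ∝ e^{±ikx} with k = √(2m(E − V₀))/ℏ.
k = √(2 × 1 × 11.9) = 4.879.

k = 4.88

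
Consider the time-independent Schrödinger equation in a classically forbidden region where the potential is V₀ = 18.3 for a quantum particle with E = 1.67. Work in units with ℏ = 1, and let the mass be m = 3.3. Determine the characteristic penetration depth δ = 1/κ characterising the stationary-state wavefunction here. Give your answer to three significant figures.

Since E < V₀ the TISE in this region is ψ'' = κ²ψ with κ = √(2m(V₀ − E))/ℏ.
κ = √(2 × 3.3 × 16.63) = 10.48. The penetration depth is δ = 1/κ = 0.0955.

δ = 0.0955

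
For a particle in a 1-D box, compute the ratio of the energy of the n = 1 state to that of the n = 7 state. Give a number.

E_n = n²π²ℏ²/(2mL²) so the ratio is n₂²/n₁² = 1/49 = 0.0204082.

0.0204082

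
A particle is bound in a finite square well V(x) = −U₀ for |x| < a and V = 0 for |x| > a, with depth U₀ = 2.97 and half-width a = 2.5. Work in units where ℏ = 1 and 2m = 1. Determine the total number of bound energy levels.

Define the well-strength parameter z₀ = (a/ℏ)√(2mU₀) = 2.5 × √(2·0.5·2.97) = 4.308.
The even/odd transcendental equations gain one root per π/2 in z₀, giving N = 1 + ⌊2z₀/π⌋ = 1 + ⌊2.743⌋ = 3.

N = 3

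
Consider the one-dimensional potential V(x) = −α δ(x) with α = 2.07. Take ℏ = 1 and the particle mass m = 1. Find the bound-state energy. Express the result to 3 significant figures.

For x ≠ 0 the bound state is ψ ∝ e^{−κ|x|}; integrating the TISE across the delta gives the cusp condition 2κ = 2mα/ℏ², so κ = 2.070.
Then E = −ℏ²κ²/(2m) = −mα²/(2ℏ²) = -2.142.

E = -2.14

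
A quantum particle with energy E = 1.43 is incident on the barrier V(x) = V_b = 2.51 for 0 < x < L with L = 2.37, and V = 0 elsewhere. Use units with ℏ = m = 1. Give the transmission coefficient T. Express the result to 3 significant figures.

T = 0.00369

Since E < V_b the interior solution is evanescent with decay constant κ = √(2m(V_b − E))/ℏ = 1.470.
κL = 3.483, sinh(κL) = 16.27.
Matching ψ, ψ′ at both faces gives T = [1 + V_b² sinh²(κL) / (4E(V_b − E))]⁻¹ = 1/270.8 = 0.00369.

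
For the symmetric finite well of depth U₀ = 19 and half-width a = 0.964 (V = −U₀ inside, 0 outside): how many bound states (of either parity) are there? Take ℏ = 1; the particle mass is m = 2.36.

The dimensionless depth is z₀ = a√(2mU₀)/ℏ = 0.964 × √(89.68) = 9.129.
A new bound state (alternating even/odd) appears each time z₀ passes a multiple of π/2, so N = ⌊2z₀/π⌋ + 1 = ⌊5.812⌋ + 1 = 6.

N = 6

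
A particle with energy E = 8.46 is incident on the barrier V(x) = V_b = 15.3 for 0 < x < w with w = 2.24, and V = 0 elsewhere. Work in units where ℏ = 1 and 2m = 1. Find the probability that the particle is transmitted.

E < V_b: inside the barrier ψ ∝ e^{±κx} with κ = √(2m(V_b − E))/ℏ = 2.615.
κw = 5.858, sinh(κw) = 175.1.
The exact tunnelling result is T⁻¹ = 1 + V_b² sinh²(κw) / [4E(V_b − E)] = 31000, so T = 0.0000323.

T = 0.0000323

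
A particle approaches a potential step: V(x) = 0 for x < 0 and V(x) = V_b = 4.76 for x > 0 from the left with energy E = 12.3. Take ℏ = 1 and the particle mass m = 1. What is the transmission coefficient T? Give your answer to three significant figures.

T = 0.985

The wavenumbers are k₁ = √(2mE)/ℏ = 4.960 on the left and k₂ = √(2m(E − V_b))/ℏ = 3.883 on the right.
Matching ψ and ψ′ at x = 0 gives r = (k₁ − k₂)/(k₁ + k₂), so R = r² = 0.01482 and T = 1 − R = 0.9852.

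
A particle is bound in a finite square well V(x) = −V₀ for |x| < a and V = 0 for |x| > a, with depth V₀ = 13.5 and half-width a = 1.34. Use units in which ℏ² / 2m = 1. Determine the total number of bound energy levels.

N = 4

Define the well-strength parameter z₀ = (a/ℏ)√(2mV₀) = 1.34 × √(2·0.5·13.5) = 4.923.
A new bound state (alternating even/odd) appears each time z₀ passes a multiple of π/2, so N = ⌊2z₀/π⌋ + 1 = ⌊3.134⌋ + 1 = 4.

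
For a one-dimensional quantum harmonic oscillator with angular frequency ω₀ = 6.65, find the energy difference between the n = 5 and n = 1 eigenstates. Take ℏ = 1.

ΔE = 26.6

E_n = ℏω₀(n + ½), so ΔE = (5 − 1) ℏω₀ = 4 × 6.65 = 26.60.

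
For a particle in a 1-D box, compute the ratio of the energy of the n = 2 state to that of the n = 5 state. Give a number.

0.16

E_n = n²π²ℏ²/(2mL²) so the ratio is n₂²/n₁² = 4/25 = 0.16.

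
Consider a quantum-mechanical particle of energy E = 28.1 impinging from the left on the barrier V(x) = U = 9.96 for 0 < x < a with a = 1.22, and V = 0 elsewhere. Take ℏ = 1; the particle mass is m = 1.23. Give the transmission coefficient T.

E > U: inside the barrier k₂ = √(2m(E − U))/ℏ = 6.680, k₂a = 8.150.
Matching at both interfaces gives T⁻¹ = 1 + U² sin²(k₂a) / [4E(E − U)] = 1.045, hence T = 0.957.

T = 0.957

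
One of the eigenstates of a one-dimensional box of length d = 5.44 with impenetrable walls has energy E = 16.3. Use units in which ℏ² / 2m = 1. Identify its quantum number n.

For an infinite well E_n = n²π²ℏ²/(2md²), so n = (d/πℏ)√(2mE).
n = (5.44/π) × √(2 × 0.5 × 16.3) = 6.991 → n = 7.

n = 7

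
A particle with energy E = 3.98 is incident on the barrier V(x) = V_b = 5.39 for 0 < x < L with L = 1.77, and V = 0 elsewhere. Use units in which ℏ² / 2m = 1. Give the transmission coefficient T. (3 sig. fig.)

E < V_b: inside the barrier ψ ∝ e^{±κx} with κ = √(2m(V_b − E))/ℏ = 1.187.
κL = 2.102, sinh(κL) = 4.029.
The exact tunnelling result is T⁻¹ = 1 + V_b² sinh²(κL) / [4E(V_b − E)] = 22.01, so T = 0.0454.

T = 0.0454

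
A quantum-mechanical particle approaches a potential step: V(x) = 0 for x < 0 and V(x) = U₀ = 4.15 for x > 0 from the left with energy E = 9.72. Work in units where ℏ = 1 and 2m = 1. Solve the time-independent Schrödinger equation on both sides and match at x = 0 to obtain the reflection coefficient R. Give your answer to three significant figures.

R = 0.0191

On each side the TISE gives plane waves with k = √(2m(E − V))/ℏ: k₁ = √(2·½·9.72) = 3.118, k₂ = √(2·½·5.57) = 2.360.
Matching ψ and ψ′ at x = 0 gives r = (k₁ − k₂)/(k₁ + k₂), so R = r² = 0.01913 and T = 1 − R = 0.9809.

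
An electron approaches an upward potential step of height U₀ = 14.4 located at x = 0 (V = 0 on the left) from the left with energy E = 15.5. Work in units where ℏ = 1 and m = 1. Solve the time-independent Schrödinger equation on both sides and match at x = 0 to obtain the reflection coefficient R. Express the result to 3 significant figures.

R = 0.336

On each side the TISE gives plane waves with k = √(2m(E − V))/ℏ: k₁ = √(2·1·15.5) = 5.568, k₂ = √(2·1·1.1) = 1.483.
Matching ψ and ψ′ at x = 0 gives r = (k₁ − k₂)/(k₁ + k₂), so R = r² = 0.3356 and T = 1 − R = 0.6644.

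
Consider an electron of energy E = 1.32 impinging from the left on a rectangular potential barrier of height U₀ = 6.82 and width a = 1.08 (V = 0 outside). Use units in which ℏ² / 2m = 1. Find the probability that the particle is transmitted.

Since E < U₀ the interior solution is evanescent with decay constant κ = √(2m(U₀ − E))/ℏ = 2.345.
κa = 2.533, sinh(κa) = 6.255.
The exact tunnelling result is T⁻¹ = 1 + U₀² sinh²(κa) / [4E(U₀ − E)] = 63.66, so T = 0.0157.

T = 0.0157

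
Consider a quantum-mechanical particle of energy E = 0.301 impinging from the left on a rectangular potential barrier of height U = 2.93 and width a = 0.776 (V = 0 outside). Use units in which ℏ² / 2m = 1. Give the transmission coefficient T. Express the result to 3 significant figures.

E < U: inside the barrier ψ ∝ e^{±κx} with κ = √(2m(U − E))/ℏ = 1.621.
κa = 1.258, sinh(κa) = 1.617.
The exact tunnelling result is T⁻¹ = 1 + U² sinh²(κa) / [4E(U − E)] = 8.096, so T = 0.124.

T = 0.124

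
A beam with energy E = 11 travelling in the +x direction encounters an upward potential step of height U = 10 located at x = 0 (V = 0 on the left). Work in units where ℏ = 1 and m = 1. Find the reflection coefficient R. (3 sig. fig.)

R = 0.288

On each side the TISE gives plane waves with k = √(2m(E − V))/ℏ: k₁ = √(2·1·11) = 4.690, k₂ = √(2·1·1) = 1.414.
Matching ψ and ψ′ at x = 0 gives r = (k₁ − k₂)/(k₁ + k₂), so R = r² = 0.2880 and T = 1 − R = 0.7120.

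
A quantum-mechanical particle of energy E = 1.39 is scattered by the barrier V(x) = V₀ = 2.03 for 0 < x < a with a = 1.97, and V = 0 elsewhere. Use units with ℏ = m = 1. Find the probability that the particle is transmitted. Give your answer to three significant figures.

T = 0.0394

E < V₀: inside the barrier ψ ∝ e^{±κx} with κ = √(2m(V₀ − E))/ℏ = 1.131.
κa = 2.229, sinh(κa) = 4.591.
The exact tunnelling result is T⁻¹ = 1 + V₀² sinh²(κa) / [4E(V₀ − E)] = 25.40, so T = 0.0394.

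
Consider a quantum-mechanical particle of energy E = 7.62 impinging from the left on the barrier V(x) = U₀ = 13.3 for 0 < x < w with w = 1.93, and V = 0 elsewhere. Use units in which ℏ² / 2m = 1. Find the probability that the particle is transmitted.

T = 0.000396

E < U₀: inside the barrier ψ ∝ e^{±κx} with κ = √(2m(U₀ − E))/ℏ = 2.383.
κw = 4.600, sinh(κw) = 49.72.
Matching ψ, ψ′ at both faces gives T = [1 + U₀² sinh²(κw) / (4E(U₀ − E))]⁻¹ = 1/2527 = 0.000396.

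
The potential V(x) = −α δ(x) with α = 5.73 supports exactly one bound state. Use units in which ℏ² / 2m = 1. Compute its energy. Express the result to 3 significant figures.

E = -8.21

For x ≠ 0 the bound state is ψ ∝ e^{−κ|x|}; integrating the TISE across the delta gives the cusp condition 2κ = 2mα/ℏ², so κ = 2.865.
Then E = −ℏ²κ²/(2m) = −mα²/(2ℏ²) = -8.208.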